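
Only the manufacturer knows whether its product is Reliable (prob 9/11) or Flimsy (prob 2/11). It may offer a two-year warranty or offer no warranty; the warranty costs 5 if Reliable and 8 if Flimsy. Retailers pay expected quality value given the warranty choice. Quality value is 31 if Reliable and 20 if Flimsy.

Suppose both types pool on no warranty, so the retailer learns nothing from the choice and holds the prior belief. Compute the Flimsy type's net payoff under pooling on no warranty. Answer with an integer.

29

Pooled price = 9/11·31 + 2/11·20 = 29.
Flimsy pays no cost for no warranty, so net payoff = 29.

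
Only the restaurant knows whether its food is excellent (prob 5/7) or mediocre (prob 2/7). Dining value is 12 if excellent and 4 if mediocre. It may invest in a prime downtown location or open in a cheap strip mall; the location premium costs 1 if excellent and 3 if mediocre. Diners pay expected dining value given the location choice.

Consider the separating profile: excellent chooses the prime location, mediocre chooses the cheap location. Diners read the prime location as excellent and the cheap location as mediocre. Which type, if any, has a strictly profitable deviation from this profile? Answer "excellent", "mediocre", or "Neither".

mediocre

The prime location pays 12; the cheap location pays 4.
excellent: assigned the prime location, nets 12 − 1 = 11; deviating to the cheap location nets 4.
mediocre: assigned the cheap location, nets 4; deviating to the prime location nets 12 − 3 = 9.
The mediocre type gains 5 by deviating.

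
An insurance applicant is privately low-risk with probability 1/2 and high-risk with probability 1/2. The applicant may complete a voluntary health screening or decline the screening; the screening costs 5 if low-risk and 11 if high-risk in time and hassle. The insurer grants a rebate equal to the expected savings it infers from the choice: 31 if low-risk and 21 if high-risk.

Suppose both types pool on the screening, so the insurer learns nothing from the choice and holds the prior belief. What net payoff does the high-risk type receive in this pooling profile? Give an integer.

15

Pooled rebate = 1/2·31 + 1/2·21 = 26.
high-risk pays cost 11 for the screening, so net payoff = 26 − 11 = 15.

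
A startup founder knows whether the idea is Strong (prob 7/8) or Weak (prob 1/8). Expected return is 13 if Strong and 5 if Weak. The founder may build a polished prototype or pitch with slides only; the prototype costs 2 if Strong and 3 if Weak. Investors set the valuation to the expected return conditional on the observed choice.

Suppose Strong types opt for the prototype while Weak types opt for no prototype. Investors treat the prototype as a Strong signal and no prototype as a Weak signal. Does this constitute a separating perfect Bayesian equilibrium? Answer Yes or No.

No

Under these beliefs, the prototype earns valuation 13 and no prototype earns valuation 5.
Strong: the prototype nets 13 − 2 = 11; no prototype nets 5. Strong prefers the prototype.
Weak: the prototype nets 13 − 3 = 10; no prototype nets 5. Weak would deviate to the prototype.
Weak has a profitable deviation, so the profile is not an equilibrium.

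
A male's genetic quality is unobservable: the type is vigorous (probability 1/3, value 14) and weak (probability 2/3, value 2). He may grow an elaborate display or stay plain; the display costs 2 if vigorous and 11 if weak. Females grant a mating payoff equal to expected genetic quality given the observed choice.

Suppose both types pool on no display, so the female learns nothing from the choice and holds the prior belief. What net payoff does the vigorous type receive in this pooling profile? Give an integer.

Pooled mating payoff = 1/3·14 + 2/3·2 = 6.
vigorous pays no cost for no display, so net payoff = 6.

6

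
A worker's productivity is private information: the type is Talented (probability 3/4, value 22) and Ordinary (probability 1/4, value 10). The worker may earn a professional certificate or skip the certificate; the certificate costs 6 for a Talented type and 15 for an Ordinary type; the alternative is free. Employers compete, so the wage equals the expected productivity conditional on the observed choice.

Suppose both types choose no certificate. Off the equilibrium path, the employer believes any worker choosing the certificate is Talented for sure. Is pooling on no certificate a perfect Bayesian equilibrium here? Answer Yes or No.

Yes

On path, the employer holds the prior and pays 3/4·22 + 1/4·10 = 19. Off path (the certificate), believing Talented, it pays 22.
Talented: no certificate nets 19; the certificate nets 22 − 6 = 16. Talented stays.
Ordinary: no certificate nets 19; the certificate nets 22 − 15 = 7. Ordinary stays.
No type deviates, so pooling is sustained.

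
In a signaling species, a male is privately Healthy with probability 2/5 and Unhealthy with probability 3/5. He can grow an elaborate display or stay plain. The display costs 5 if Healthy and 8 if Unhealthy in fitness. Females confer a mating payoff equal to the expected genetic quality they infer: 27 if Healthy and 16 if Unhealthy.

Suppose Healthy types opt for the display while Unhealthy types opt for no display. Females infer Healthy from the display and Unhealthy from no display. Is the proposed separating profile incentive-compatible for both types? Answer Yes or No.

No

Under these beliefs, the display earns mating payoff 27 and no display earns mating payoff 16.
Healthy: the display nets 27 − 5 = 22; no display nets 16. Healthy prefers the display.
Unhealthy: the display nets 27 − 8 = 19; no display nets 16. Unhealthy would deviate to the display.
Unhealthy has a profitable deviation, so the profile is not an equilibrium.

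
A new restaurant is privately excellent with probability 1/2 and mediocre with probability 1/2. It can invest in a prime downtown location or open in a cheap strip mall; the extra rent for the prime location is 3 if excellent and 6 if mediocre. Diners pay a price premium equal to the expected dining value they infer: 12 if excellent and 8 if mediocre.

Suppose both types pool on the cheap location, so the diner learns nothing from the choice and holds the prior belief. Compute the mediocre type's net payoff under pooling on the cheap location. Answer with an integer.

Pooled price premium = 1/2·12 + 1/2·8 = 10.
mediocre pays no cost for the cheap location, so net payoff = 10.

10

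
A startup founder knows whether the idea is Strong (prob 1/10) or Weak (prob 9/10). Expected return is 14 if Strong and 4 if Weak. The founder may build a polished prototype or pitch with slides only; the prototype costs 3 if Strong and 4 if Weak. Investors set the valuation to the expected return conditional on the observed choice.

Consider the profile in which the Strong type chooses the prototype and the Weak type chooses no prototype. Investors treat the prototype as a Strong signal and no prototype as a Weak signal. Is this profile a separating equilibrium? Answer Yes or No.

No

Under these beliefs, the prototype earns valuation 14 and no prototype earns valuation 4.
Strong: the prototype nets 14 − 3 = 11; no prototype nets 4. Strong prefers the prototype.
Weak: the prototype nets 14 − 4 = 10; no prototype nets 4. Weak would deviate to the prototype.
Weak has a profitable deviation, so the profile is not an equilibrium.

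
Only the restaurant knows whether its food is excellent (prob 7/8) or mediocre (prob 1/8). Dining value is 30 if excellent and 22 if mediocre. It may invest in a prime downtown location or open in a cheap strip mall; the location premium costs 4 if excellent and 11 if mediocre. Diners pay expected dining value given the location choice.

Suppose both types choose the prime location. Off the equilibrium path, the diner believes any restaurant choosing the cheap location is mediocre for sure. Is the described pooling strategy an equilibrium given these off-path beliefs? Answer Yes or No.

No

On path, the diner holds the prior and pays 7/8·30 + 1/8·22 = 29. Off path (the cheap location), believing mediocre, it pays 22.
excellent: the prime location nets 29 − 4 = 25; the cheap location nets 22. excellent stays.
mediocre: the prime location nets 29 − 11 = 18; the cheap location nets 22. mediocre would deviate.
A type deviates, so pooling fails.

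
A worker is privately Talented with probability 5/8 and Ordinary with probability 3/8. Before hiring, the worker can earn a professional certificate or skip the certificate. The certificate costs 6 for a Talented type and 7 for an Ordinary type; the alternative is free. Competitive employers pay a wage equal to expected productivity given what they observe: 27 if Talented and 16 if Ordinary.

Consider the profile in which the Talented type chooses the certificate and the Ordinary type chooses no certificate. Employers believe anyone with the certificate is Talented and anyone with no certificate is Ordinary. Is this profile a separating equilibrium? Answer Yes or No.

No

Under these beliefs, the certificate earns wage 27 and no certificate earns wage 16.
Talented: the certificate nets 27 − 6 = 21; no certificate nets 16. Talented prefers the certificate.
Ordinary: the certificate nets 27 − 7 = 20; no certificate nets 16. Ordinary would deviate to the certificate.
Ordinary has a profitable deviation, so the profile is not an equilibrium.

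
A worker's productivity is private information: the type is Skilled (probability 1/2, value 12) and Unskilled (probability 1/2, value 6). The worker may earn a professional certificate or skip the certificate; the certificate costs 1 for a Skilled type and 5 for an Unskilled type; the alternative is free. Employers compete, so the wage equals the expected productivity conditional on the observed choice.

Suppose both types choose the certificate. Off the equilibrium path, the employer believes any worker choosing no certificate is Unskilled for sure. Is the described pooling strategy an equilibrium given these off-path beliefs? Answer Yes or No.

No

On path, the employer holds the prior and pays 1/2·12 + 1/2·6 = 9. Off path (no certificate), believing Unskilled, it pays 6.
Skilled: the certificate nets 9 − 1 = 8; no certificate nets 6. Skilled stays.
Unskilled: the certificate nets 9 − 5 = 4; no certificate nets 6. Unskilled would deviate.
A type deviates, so pooling fails.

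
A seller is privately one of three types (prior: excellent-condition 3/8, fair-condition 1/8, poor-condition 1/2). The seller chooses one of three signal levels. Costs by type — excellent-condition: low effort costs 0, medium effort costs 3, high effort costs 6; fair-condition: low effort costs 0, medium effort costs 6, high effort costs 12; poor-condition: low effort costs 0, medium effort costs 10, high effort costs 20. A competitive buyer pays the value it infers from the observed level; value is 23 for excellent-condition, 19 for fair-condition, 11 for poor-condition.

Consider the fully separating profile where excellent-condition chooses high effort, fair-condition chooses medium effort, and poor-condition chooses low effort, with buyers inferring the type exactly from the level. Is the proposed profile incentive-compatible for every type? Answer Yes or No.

Yes

Separating prices: high effort → 23, medium effort → 19, low effort → 11.
excellent-condition (assigned high effort): low effort: 11 − 0 = 11; medium effort: 19 − 3 = 16; high effort: 23 − 6 = 17. excellent-condition stays.
fair-condition (assigned medium effort): low effort: 11 − 0 = 11; medium effort: 19 − 6 = 13; high effort: 23 − 12 = 11. fair-condition stays.
poor-condition (assigned low effort): low effort: 11 − 0 = 11; medium effort: 19 − 10 = 9; high effort: 23 − 20 = 3. poor-condition stays.
Every type prefers its assigned level; separation holds.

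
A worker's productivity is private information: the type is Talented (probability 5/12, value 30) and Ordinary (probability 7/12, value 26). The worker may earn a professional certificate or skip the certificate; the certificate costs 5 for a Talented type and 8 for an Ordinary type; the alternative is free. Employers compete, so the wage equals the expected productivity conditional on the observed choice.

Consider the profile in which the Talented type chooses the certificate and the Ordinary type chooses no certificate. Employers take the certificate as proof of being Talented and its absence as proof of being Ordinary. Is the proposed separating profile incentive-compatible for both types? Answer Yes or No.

No

Under these beliefs, the certificate earns wage 30 and no certificate earns wage 26.
Talented: the certificate nets 30 − 5 = 25; no certificate nets 26. Talented would deviate to no certificate.
Ordinary: the certificate nets 30 − 8 = 22; no certificate nets 26. Ordinary prefers no certificate.
Talented has a profitable deviation, so the profile is not an equilibrium.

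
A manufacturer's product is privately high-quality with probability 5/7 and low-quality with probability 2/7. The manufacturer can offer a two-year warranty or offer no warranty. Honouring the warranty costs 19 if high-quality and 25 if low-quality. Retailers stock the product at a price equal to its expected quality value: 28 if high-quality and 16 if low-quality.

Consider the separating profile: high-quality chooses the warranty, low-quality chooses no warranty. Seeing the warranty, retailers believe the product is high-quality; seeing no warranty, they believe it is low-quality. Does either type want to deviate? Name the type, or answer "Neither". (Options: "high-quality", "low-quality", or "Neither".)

high-quality

The warranty pays 28; no warranty pays 16.
high-quality: assigned the warranty, nets 28 − 19 = 9; deviating to no warranty nets 16.
low-quality: assigned no warranty, nets 16; deviating to the warranty nets 28 − 25 = 3.
The high-quality type gains 7 by deviating.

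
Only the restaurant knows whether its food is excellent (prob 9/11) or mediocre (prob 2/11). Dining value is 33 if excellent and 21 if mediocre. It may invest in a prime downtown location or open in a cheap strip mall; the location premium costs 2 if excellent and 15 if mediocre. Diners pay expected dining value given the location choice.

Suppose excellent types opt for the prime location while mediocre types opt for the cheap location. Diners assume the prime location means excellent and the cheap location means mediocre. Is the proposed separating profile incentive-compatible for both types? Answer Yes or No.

Yes

Under these beliefs, the prime location earns price premium 33 and the cheap location earns price premium 21.
excellent: the prime location nets 33 − 2 = 31; the cheap location nets 21. excellent prefers the prime location.
mediocre: the prime location nets 33 − 15 = 18; the cheap location nets 21. mediocre prefers the cheap location.
Neither type deviates, so the separating profile is an equilibrium.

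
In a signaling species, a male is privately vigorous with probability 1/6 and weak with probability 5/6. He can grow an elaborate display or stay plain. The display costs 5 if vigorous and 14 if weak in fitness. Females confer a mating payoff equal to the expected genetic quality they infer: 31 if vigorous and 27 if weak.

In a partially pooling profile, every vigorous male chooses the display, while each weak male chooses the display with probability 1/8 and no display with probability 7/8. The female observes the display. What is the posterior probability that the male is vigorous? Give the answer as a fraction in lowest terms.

P(the display) = (1/6)·1 + (5/6)·(1/8) = 13/48.
By Bayes' rule, P(vigorous | the display) = (1/6) / (13/48) = 8/13.

8/13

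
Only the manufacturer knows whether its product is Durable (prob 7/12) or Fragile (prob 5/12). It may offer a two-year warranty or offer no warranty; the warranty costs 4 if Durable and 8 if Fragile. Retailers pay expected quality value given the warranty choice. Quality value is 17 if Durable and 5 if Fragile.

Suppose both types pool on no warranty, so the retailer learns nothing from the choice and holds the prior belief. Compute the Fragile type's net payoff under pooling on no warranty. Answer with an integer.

Pooled price = 7/12·17 + 5/12·5 = 12.
Fragile pays no cost for no warranty, so net payoff = 12.

12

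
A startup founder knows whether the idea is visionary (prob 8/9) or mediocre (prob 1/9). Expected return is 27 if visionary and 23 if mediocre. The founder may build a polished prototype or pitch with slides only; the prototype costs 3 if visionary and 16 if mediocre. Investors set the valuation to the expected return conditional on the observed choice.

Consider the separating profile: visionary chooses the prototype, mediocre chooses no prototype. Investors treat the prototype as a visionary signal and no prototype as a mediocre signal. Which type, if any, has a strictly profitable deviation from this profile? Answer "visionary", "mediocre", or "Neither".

Neither

The prototype pays 27; no prototype pays 23.
visionary: assigned the prototype, nets 27 − 3 = 24; deviating to no prototype nets 23.
mediocre: assigned no prototype, nets 23; deviating to the prototype nets 27 − 16 = 11.
Both types strictly prefer their assigned action; no profitable deviation.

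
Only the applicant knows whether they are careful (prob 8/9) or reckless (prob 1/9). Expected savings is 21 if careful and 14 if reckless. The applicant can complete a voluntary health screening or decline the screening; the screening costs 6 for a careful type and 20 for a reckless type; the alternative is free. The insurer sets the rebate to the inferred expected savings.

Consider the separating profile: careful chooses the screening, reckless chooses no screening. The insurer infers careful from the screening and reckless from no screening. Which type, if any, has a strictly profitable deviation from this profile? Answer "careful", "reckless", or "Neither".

The screening pays 21; no screening pays 14.
careful: assigned the screening, nets 21 − 6 = 15; deviating to no screening nets 14.
reckless: assigned no screening, nets 14; deviating to the screening nets 21 − 20 = 1.
Both types strictly prefer their assigned action; no profitable deviation.

Neither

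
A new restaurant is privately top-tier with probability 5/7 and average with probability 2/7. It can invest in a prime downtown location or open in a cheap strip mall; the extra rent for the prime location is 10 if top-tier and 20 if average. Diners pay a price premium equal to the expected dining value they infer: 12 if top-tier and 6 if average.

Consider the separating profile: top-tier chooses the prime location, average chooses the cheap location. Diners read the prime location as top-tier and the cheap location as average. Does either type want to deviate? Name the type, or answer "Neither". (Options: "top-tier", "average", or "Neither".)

The prime location pays 12; the cheap location pays 6.
top-tier: assigned the prime location, nets 12 − 10 = 2; deviating to the cheap location nets 6.
average: assigned the cheap location, nets 6; deviating to the prime location nets 12 − 20 = -8.
The top-tier type gains 4 by deviating.

top-tier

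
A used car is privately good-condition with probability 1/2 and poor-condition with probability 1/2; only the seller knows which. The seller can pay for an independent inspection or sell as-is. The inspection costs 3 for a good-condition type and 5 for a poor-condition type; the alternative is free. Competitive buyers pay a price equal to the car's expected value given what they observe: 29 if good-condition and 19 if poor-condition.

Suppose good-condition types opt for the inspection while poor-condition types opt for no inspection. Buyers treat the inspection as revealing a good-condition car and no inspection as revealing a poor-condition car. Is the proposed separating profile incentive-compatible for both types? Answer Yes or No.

No

Under these beliefs, the inspection earns price 29 and no inspection earns price 19.
good-condition: the inspection nets 29 − 3 = 26; no inspection nets 19. good-condition prefers the inspection.
poor-condition: the inspection nets 29 − 5 = 24; no inspection nets 19. poor-condition would deviate to the inspection.
poor-condition has a profitable deviation, so the profile is not an equilibrium.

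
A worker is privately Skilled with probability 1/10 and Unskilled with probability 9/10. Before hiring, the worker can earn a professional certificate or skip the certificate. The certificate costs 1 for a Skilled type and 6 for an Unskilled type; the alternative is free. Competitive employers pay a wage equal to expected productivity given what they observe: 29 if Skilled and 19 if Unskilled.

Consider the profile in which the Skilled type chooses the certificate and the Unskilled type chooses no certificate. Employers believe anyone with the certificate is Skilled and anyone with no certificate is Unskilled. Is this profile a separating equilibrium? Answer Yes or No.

No

Under these beliefs, the certificate earns wage 29 and no certificate earns wage 19.
Skilled: the certificate nets 29 − 1 = 28; no certificate nets 19. Skilled prefers the certificate.
Unskilled: the certificate nets 29 − 6 = 23; no certificate nets 19. Unskilled would deviate to the certificate.
Unskilled has a profitable deviation, so the profile is not an equilibrium.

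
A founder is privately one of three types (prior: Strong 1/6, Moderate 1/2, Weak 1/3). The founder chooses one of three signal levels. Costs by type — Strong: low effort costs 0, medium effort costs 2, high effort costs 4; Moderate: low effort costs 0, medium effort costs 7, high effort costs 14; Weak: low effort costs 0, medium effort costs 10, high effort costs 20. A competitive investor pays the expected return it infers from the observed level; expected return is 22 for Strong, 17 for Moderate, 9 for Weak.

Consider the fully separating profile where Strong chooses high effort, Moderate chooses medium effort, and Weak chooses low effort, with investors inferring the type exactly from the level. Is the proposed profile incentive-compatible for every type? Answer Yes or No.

Separating valuations: high effort → 22, medium effort → 17, low effort → 9.
Strong (assigned high effort): low effort: 9 − 0 = 9; medium effort: 17 − 2 = 15; high effort: 22 − 4 = 18. Strong stays.
Moderate (assigned medium effort): low effort: 9 − 0 = 9; medium effort: 17 − 7 = 10; high effort: 22 − 14 = 8. Moderate stays.
Weak (assigned low effort): low effort: 9 − 0 = 9; medium effort: 17 − 10 = 7; high effort: 22 − 20 = 2. Weak stays.
Every type prefers its assigned level; separation holds.

Yes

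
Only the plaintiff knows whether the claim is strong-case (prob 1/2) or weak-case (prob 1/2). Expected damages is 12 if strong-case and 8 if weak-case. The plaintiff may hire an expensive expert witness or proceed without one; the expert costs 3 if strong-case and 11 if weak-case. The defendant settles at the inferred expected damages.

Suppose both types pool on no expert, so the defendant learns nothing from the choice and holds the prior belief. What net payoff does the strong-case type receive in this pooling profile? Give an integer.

Pooled settlement = 1/2·12 + 1/2·8 = 10.
strong-case pays no cost for no expert, so net payoff = 10.

10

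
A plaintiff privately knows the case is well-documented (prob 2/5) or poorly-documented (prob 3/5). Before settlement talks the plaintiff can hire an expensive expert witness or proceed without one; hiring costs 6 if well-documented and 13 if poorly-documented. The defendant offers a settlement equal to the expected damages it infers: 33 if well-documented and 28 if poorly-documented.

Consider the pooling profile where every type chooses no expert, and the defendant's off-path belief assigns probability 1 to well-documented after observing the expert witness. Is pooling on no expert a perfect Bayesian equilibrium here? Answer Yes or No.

On path, the defendant holds the prior and pays 2/5·33 + 3/5·28 = 30. Off path (the expert witness), believing well-documented, it pays 33.
well-documented: no expert nets 30; the expert witness nets 33 − 6 = 27. well-documented stays.
poorly-documented: no expert nets 30; the expert witness nets 33 − 13 = 20. poorly-documented stays.
No type deviates, so pooling is sustained.

Yes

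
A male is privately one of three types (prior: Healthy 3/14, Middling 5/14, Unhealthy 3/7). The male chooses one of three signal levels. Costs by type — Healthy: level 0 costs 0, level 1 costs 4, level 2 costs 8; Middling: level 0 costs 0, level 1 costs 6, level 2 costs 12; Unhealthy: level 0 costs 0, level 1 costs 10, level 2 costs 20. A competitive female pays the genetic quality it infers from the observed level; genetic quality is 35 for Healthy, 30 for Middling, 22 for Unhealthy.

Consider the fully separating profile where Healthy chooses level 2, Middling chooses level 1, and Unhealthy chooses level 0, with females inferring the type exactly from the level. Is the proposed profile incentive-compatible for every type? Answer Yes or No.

Yes

Separating mating payoffs: level 2 → 35, level 1 → 30, level 0 → 22.
Healthy (assigned level 2): level 0: 22 − 0 = 22; level 1: 30 − 4 = 26; level 2: 35 − 8 = 27. Healthy stays.
Middling (assigned level 1): level 0: 22 − 0 = 22; level 1: 30 − 6 = 24; level 2: 35 − 12 = 23. Middling stays.
Unhealthy (assigned level 0): level 0: 22 − 0 = 22; level 1: 30 − 10 = 20; level 2: 35 − 20 = 15. Unhealthy stays.
Every type prefers its assigned level; separation holds.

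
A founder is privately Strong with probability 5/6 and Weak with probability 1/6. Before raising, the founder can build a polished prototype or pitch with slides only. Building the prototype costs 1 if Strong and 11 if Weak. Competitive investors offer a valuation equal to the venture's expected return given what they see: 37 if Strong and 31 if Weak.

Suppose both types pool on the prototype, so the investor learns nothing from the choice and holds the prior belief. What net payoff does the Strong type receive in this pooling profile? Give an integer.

Pooled valuation = 5/6·37 + 1/6·31 = 36.
Strong pays cost 1 for the prototype, so net payoff = 36 − 1 = 35.

35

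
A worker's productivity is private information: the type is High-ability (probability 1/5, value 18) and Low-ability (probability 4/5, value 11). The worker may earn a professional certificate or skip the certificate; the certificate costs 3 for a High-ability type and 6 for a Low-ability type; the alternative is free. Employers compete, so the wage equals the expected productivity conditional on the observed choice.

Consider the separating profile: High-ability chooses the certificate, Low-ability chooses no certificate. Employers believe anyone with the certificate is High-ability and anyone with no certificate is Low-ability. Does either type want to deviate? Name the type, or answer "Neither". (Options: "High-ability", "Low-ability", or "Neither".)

Low-ability

The certificate pays 18; no certificate pays 11.
High-ability: assigned the certificate, nets 18 − 3 = 15; deviating to no certificate nets 11.
Low-ability: assigned no certificate, nets 11; deviating to the certificate nets 18 − 6 = 12.
The Low-ability type gains 1 by deviating.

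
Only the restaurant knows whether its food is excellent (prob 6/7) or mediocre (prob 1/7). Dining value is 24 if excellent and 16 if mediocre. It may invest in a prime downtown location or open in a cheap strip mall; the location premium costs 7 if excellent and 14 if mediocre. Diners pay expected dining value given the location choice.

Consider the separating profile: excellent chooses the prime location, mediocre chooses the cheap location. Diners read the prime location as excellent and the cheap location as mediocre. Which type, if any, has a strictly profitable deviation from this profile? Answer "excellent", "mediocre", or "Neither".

Neither

The prime location pays 24; the cheap location pays 16.
excellent: assigned the prime location, nets 24 − 7 = 17; deviating to the cheap location nets 16.
mediocre: assigned the cheap location, nets 16; deviating to the prime location nets 24 − 14 = 10.
Both types strictly prefer their assigned action; no profitable deviation.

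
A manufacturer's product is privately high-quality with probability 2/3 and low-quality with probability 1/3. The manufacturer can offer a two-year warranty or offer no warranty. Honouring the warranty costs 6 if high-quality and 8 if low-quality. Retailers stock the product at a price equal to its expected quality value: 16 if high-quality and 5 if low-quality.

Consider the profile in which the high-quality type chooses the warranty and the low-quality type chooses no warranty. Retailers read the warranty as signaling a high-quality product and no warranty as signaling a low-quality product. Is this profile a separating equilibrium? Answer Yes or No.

Under these beliefs, the warranty earns price 16 and no warranty earns price 5.
high-quality: the warranty nets 16 − 6 = 10; no warranty nets 5. high-quality prefers the warranty.
low-quality: the warranty nets 16 − 8 = 8; no warranty nets 5. low-quality would deviate to the warranty.
low-quality has a profitable deviation, so the profile is not an equilibrium.

No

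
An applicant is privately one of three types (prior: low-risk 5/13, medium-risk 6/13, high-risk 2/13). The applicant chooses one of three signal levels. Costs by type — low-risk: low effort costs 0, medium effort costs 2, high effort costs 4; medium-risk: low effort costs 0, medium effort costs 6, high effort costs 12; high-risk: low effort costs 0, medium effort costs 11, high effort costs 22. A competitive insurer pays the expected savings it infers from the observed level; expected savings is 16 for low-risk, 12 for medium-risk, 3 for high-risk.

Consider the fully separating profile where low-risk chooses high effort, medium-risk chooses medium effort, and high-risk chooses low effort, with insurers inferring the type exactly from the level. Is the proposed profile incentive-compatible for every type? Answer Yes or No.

Separating rebates: high effort → 16, medium effort → 12, low effort → 3.
low-risk (assigned high effort): low effort: 3 − 0 = 3; medium effort: 12 − 2 = 10; high effort: 16 − 4 = 12. low-risk stays.
medium-risk (assigned medium effort): low effort: 3 − 0 = 3; medium effort: 12 − 6 = 6; high effort: 16 − 12 = 4. medium-risk stays.
high-risk (assigned low effort): low effort: 3 − 0 = 3; medium effort: 12 − 11 = 1; high effort: 16 − 22 = -6. high-risk stays.
Every type prefers its assigned level; separation holds.

Yes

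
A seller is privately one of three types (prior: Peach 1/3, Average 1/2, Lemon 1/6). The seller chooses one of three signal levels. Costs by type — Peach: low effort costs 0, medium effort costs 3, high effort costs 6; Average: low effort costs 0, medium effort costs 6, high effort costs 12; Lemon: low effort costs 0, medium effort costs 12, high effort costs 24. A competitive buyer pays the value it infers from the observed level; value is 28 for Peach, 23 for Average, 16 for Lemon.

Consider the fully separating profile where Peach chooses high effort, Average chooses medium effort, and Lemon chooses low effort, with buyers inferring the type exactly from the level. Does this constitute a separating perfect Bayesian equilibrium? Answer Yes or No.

Yes

Separating prices: high effort → 28, medium effort → 23, low effort → 16.
Peach (assigned high effort): low effort: 16 − 0 = 16; medium effort: 23 − 3 = 20; high effort: 28 − 6 = 22. Peach stays.
Average (assigned medium effort): low effort: 16 − 0 = 16; medium effort: 23 − 6 = 17; high effort: 28 − 12 = 16. Average stays.
Lemon (assigned low effort): low effort: 16 − 0 = 16; medium effort: 23 − 12 = 11; high effort: 28 − 24 = 4. Lemon stays.
Every type prefers its assigned level; separation holds.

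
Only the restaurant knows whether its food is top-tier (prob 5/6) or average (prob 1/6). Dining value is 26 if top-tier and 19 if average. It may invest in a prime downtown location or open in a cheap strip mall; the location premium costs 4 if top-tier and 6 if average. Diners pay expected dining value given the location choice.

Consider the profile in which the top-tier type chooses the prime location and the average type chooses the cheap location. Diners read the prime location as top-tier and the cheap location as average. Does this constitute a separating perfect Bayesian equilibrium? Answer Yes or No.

No

Under these beliefs, the prime location earns price premium 26 and the cheap location earns price premium 19.
top-tier: the prime location nets 26 − 4 = 22; the cheap location nets 19. top-tier prefers the prime location.
average: the prime location nets 26 − 6 = 20; the cheap location nets 19. average would deviate to the prime location.
average has a profitable deviation, so the profile is not an equilibrium.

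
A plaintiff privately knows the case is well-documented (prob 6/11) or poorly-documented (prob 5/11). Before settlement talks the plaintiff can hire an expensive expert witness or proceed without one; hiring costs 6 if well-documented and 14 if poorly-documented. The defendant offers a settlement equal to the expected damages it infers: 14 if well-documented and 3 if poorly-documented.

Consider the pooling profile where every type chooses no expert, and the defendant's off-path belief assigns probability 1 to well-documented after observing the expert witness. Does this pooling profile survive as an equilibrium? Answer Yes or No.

On path, the defendant holds the prior and pays 6/11·14 + 5/11·3 = 9. Off path (the expert witness), believing well-documented, it pays 14.
well-documented: no expert nets 9; the expert witness nets 14 − 6 = 8. well-documented stays.
poorly-documented: no expert nets 9; the expert witness nets 14 − 14 = 0. poorly-documented stays.
No type deviates, so pooling is sustained.

Yes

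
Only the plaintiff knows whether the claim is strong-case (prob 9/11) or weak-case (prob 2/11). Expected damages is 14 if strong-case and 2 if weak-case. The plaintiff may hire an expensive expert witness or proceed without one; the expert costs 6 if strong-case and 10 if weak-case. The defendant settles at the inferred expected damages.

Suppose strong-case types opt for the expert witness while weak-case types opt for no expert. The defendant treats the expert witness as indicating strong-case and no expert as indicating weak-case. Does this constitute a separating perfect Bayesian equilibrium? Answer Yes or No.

No

Under these beliefs, the expert witness earns settlement 14 and no expert earns settlement 2.
strong-case: the expert witness nets 14 − 6 = 8; no expert nets 2. strong-case prefers the expert witness.
weak-case: the expert witness nets 14 − 10 = 4; no expert nets 2. weak-case would deviate to the expert witness.
weak-case has a profitable deviation, so the profile is not an equilibrium.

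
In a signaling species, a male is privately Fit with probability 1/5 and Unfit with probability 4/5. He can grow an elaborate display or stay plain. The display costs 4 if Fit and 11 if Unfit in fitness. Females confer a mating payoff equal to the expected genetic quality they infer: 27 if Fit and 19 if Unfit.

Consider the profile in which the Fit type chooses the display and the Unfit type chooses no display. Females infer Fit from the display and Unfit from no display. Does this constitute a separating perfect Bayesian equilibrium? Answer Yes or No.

Under these beliefs, the display earns mating payoff 27 and no display earns mating payoff 19.
Fit: the display nets 27 − 4 = 23; no display nets 19. Fit prefers the display.
Unfit: the display nets 27 − 11 = 16; no display nets 19. Unfit prefers no display.
Neither type deviates, so the separating profile is an equilibrium.

Yes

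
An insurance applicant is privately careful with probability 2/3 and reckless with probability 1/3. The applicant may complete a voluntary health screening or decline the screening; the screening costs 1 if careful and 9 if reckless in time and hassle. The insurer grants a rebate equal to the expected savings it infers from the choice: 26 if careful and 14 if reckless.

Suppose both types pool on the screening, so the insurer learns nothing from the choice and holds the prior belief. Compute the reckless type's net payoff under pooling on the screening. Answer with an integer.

Pooled rebate = 2/3·26 + 1/3·14 = 22.
reckless pays cost 9 for the screening, so net payoff = 22 − 9 = 13.

13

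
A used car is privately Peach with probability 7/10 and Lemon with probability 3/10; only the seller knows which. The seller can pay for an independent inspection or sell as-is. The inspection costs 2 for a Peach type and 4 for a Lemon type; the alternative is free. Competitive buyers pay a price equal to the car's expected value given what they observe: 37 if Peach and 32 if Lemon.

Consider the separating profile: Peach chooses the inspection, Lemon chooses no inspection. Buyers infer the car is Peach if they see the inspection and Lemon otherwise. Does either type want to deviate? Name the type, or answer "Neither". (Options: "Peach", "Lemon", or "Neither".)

The inspection pays 37; no inspection pays 32.
Peach: assigned the inspection, nets 37 − 2 = 35; deviating to no inspection nets 32.
Lemon: assigned no inspection, nets 32; deviating to the inspection nets 37 − 4 = 33.
The Lemon type gains 1 by deviating.

Lemon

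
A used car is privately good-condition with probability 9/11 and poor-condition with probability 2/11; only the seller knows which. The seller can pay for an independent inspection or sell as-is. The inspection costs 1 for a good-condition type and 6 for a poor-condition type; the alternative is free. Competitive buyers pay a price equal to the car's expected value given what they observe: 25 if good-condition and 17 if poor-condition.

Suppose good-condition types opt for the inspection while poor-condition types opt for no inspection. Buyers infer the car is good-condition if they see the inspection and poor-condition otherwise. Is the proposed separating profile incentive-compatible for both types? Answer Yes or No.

No

Under these beliefs, the inspection earns price 25 and no inspection earns price 17.
good-condition: the inspection nets 25 − 1 = 24; no inspection nets 17. good-condition prefers the inspection.
poor-condition: the inspection nets 25 − 6 = 19; no inspection nets 17. poor-condition would deviate to the inspection.
poor-condition has a profitable deviation, so the profile is not an equilibrium.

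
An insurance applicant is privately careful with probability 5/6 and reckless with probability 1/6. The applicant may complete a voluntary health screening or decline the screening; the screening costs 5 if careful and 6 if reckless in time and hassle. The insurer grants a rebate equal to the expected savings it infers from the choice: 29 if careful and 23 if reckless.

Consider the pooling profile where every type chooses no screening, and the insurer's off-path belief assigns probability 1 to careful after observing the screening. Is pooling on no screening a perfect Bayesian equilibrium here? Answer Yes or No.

Yes

On path, the insurer holds the prior and pays 5/6·29 + 1/6·23 = 28. Off path (the screening), believing careful, it pays 29.
careful: no screening nets 28; the screening nets 29 − 5 = 24. careful stays.
reckless: no screening nets 28; the screening nets 29 − 6 = 23. reckless stays.
No type deviates, so pooling is sustained.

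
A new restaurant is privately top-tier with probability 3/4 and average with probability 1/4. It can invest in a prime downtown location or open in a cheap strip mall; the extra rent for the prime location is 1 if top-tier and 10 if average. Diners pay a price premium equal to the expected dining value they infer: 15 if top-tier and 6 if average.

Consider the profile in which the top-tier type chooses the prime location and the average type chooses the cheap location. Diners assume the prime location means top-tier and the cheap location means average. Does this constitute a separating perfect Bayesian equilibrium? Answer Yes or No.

Under these beliefs, the prime location earns price premium 15 and the cheap location earns price premium 6.
top-tier: the prime location nets 15 − 1 = 14; the cheap location nets 6. top-tier prefers the prime location.
average: the prime location nets 15 − 10 = 5; the cheap location nets 6. average prefers the cheap location.
Neither type deviates, so the separating profile is an equilibrium.

Yes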